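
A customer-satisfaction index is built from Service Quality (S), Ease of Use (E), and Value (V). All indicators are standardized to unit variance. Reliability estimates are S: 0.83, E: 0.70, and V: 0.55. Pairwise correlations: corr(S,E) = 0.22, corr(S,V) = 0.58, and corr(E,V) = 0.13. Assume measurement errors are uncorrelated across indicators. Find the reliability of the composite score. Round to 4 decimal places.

0.8107

Var(S+E+V) = 3 + 2·[0.22 + 0.58 + 0.13] = 3 + 1.86 = 4.86.
Because errors are independent across components, Cov(Tᵢ,Tⱼ) = Cov(Xᵢ,Xⱼ); the off-diagonal part of the true-score variance is the same as above.
True-score variance = [0.83 + 0.70 + 0.55] + 1.86 = 2.08 + 1.86 = 3.94.
Reliability = 3.94 / 4.86 = 0.8107.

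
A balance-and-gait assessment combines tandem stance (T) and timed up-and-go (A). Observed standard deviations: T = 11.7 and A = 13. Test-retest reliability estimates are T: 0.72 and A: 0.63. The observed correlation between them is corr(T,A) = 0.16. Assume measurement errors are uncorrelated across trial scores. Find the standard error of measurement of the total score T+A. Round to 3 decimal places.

Var(total) = 305.89 + 48.672 = 354.562.
True-score variance = 205.031 + 48.672 = 253.703, so reliability = 0.7155.
Error variance = 354.562 − 253.703 = 100.859; SEM = √100.859 = 10.043.

10.043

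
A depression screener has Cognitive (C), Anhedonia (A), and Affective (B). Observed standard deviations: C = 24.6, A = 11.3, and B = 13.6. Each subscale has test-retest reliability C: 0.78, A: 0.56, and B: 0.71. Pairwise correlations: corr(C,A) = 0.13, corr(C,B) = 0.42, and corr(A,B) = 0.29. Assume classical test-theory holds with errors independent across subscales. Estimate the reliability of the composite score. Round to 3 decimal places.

0.821

Var(C+A+B) = 24.6² + 11.3² + 13.6² + 2·[24.6·11.3·0.13 + 24.6·13.6·0.42 + 11.3·13.6·0.29] = 917.81 + 442.44 = 1360.25.
Under uncorrelated errors the observed covariances equal the true-score covariances, so only the own-variance terms attenuate.
True-score variance = [24.6²·0.78 + 11.3²·0.56 + 13.6²·0.71] + 442.44 = 674.853 + 442.44 = 1117.29.
Reliability = 1117.29 / 1360.25 = 0.821.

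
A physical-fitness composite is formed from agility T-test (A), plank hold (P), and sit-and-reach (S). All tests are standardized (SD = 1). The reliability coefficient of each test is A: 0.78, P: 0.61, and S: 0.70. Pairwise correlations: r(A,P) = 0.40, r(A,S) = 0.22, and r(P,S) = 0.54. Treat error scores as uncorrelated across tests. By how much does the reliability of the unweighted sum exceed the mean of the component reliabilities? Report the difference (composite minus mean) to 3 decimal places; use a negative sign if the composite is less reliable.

0.132

Var(sum) = 3 + 2.32 = 5.32; true-score variance = 2.09 + 2.32 = 4.41; composite reliability = 0.8289.
Mean component reliability = 0.6967.
Difference = 0.8289 − 0.6967 = 0.132.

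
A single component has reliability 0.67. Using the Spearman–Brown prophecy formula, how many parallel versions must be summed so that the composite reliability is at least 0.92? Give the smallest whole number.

6

k ≥ ρ*(1−ρ₁)/(ρ₁(1−ρ*)) = 0.92·0.33 / (0.67·0.08) = 5.664.
Smallest integer k = 6.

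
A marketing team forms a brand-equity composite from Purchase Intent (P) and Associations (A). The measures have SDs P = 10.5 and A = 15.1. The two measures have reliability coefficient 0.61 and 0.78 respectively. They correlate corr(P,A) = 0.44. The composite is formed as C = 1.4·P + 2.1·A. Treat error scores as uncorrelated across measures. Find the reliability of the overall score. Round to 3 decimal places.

0.813

Var(C) = 1.4²·10.5² + 2.1²·15.1² + 2·[2.94·10.5·15.1·0.44] = 1221.61 + 410.201 = 1631.81.
With uncorrelated errors the cross-covariances are all true-score covariance, so they carry over unchanged; only the diagonal terms shrink to ρᵢσᵢ².
True-score variance = [1.4²·10.5²·0.61 + 2.1²·15.1²·0.78] + 410.201 = 916.124 + 410.201 = 1326.32.
Reliability = 1326.32 / 1631.81 = 0.813.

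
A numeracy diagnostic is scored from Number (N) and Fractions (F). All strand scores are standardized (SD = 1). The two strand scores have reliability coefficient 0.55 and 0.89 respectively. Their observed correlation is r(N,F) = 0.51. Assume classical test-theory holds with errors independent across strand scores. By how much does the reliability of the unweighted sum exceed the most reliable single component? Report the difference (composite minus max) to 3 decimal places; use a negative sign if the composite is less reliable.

Var(sum) = 2 + 1.02 = 3.02; true-score variance = 1.44 + 1.02 = 2.46; composite reliability = 0.8146.
Max component reliability = 0.8900.
Difference = 0.8146 − 0.8900 = -0.075.

-0.075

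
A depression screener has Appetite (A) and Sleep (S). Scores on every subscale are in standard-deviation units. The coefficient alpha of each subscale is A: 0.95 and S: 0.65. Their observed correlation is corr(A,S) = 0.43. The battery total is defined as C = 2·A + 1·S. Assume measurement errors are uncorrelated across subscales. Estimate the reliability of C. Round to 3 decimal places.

0.918

Var(C) = 2² + 1 + 2·[2·0.43] = 5 + 1.72 = 6.72.
With uncorrelated errors the cross-covariances are all true-score covariance, so they carry over unchanged; only the diagonal terms shrink to ρᵢσᵢ².
True-score variance = [2²·0.95 + 0.65] + 1.72 = 4.45 + 1.72 = 6.17.
Reliability = 6.17 / 6.72 = 0.918.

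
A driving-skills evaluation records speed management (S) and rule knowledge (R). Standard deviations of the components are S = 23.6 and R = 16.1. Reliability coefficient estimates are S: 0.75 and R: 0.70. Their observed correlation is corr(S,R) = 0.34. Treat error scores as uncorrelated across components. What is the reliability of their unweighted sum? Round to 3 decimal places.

0.798

Var(S+R) = 23.6² + 16.1² + 2·[23.6·16.1·0.34] = 816.17 + 258.373 = 1074.54.
With uncorrelated errors the cross-covariances are all true-score covariance, so they carry over unchanged; only the diagonal terms shrink to ρᵢσᵢ².
True-score variance = [23.6²·0.75 + 16.1²·0.70] + 258.373 = 599.167 + 258.373 = 857.54.
Reliability = 857.54 / 1074.54 = 0.798.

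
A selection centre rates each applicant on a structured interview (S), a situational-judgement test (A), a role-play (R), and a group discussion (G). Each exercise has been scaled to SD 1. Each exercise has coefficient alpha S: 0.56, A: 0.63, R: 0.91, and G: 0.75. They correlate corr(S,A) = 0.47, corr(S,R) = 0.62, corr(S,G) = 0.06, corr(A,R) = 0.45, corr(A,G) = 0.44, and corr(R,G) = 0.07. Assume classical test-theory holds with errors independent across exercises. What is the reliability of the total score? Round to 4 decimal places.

0.8601

Var(S+A+R+G) = 4 + 2·[0.47 + 0.62 + 0.06 + 0.45 + 0.44 + 0.07] = 4 + 4.22 = 8.22.
With uncorrelated errors the cross-covariances are all true-score covariance, so they carry over unchanged; only the diagonal terms shrink to ρᵢσᵢ².
True-score variance = [0.56 + 0.63 + 0.91 + 0.75] + 4.22 = 2.85 + 4.22 = 7.07.
Reliability = 7.07 / 8.22 = 0.8601.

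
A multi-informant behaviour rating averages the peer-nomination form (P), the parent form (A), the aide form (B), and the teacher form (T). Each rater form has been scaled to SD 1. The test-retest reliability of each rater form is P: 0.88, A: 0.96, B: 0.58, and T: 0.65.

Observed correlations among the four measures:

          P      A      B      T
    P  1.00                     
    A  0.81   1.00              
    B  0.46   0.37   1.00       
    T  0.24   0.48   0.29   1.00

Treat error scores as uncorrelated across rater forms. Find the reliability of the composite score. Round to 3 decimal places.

0.900

Var(P+A+B+T) = 4 + 2·[0.81 + 0.46 + 0.24 + 0.37 + 0.48 + 0.29] = 4 + 5.3 = 9.3.
Under uncorrelated errors the observed covariances equal the true-score covariances, so only the own-variance terms attenuate.
True-score variance = [0.88 + 0.96 + 0.58 + 0.65] + 5.3 = 3.07 + 5.3 = 8.37.
Reliability = 8.37 / 9.3 = 0.900.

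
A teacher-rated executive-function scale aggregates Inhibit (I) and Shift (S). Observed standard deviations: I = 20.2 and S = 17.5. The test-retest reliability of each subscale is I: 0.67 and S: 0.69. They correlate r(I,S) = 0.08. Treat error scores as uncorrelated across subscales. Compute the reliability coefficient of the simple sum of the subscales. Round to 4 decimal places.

0.7022

Var(I+S) = 20.2² + 17.5² + 2·[20.2·17.5·0.08] = 714.29 + 56.56 = 770.85.
Under uncorrelated errors the observed covariances equal the true-score covariances, so only the own-variance terms attenuate.
True-score variance = [20.2²·0.67 + 17.5²·0.69] + 56.56 = 484.699 + 56.56 = 541.259.
Reliability = 541.259 / 770.85 = 0.7022.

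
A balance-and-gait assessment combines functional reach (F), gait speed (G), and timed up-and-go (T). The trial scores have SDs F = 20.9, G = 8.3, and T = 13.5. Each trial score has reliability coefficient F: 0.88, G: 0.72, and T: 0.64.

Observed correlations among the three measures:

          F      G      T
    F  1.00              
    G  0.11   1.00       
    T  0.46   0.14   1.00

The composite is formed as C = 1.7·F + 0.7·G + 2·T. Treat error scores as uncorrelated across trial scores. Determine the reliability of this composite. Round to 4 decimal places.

Var(C) = 1.7²·20.9² + 0.7²·8.3² + 2²·13.5² + 2·[1.19·20.9·8.3·0.11 + 3.4·20.9·13.5·0.46 + 1.4·8.3·13.5·0.14] = 2025.14 + 971.903 = 2997.04.
With uncorrelated errors the cross-covariances are all true-score covariance, so they carry over unchanged; only the diagonal terms shrink to ρᵢσᵢ².
True-score variance = [1.7²·20.9²·0.88 + 0.7²·8.3²·0.72 + 2²·13.5²·0.64] + 971.903 = 1601.76 + 971.903 = 2573.66.
Reliability = 2573.66 / 2997.04 = 0.8587.

0.8587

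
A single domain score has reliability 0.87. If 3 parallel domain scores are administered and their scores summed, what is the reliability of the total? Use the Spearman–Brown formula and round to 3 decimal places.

ρ_k = kρ / (1 + (k−1)ρ) = 3·0.87 / (1 + 2·0.87) = 2.610 / 2.740 = 0.953.

0.953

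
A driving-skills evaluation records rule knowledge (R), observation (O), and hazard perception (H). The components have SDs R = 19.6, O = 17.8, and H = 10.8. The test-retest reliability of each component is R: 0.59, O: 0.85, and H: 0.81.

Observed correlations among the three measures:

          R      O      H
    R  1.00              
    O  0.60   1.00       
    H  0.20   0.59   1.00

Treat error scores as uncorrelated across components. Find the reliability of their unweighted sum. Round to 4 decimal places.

0.8532

Var(R+O+H) = 19.6² + 17.8² + 10.8² + 2·[19.6·17.8·0.60 + 19.6·10.8·0.20 + 17.8·10.8·0.59] = 817.64 + 730.171 = 1547.81.
Under uncorrelated errors the observed covariances equal the true-score covariances, so only the own-variance terms attenuate.
True-score variance = [19.6²·0.59 + 17.8²·0.85 + 10.8²·0.81] + 730.171 = 590.447 + 730.171 = 1320.62.
Reliability = 1320.62 / 1547.81 = 0.8532.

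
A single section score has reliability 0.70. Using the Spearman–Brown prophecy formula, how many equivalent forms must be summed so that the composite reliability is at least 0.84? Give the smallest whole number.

3

k ≥ ρ*(1−ρ₁)/(ρ₁(1−ρ*)) = 0.84·0.30 / (0.70·0.16) = 2.250.
Smallest integer k = 3.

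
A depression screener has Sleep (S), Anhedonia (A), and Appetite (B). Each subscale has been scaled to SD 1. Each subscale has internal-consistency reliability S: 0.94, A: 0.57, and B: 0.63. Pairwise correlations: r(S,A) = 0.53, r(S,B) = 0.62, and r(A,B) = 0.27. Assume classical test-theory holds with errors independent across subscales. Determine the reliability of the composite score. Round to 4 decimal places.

Var(S+A+B) = 3 + 2·[0.53 + 0.62 + 0.27] = 3 + 2.84 = 5.84.
Because errors are independent across components, Cov(Tᵢ,Tⱼ) = Cov(Xᵢ,Xⱼ); the off-diagonal part of the true-score variance is the same as above.
True-score variance = [0.94 + 0.57 + 0.63] + 2.84 = 2.14 + 2.84 = 4.98.
Reliability = 4.98 / 5.84 = 0.8527.

0.8527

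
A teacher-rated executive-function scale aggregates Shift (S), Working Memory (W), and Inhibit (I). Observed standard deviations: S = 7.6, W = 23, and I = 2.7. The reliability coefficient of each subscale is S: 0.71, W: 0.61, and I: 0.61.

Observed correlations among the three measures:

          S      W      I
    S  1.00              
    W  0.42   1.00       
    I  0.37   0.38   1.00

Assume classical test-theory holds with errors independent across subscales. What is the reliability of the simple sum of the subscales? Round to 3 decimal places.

0.719

Var(S+W+I) = 7.6² + 23² + 2.7² + 2·[7.6·23·0.42 + 7.6·2.7·0.37 + 23·2.7·0.38] = 594.05 + 209.213 = 803.263.
Under uncorrelated errors the observed covariances equal the true-score covariances, so only the own-variance terms attenuate.
True-score variance = [7.6²·0.71 + 23²·0.61 + 2.7²·0.61] + 209.213 = 368.147 + 209.213 = 577.359.
Reliability = 577.359 / 803.263 = 0.719.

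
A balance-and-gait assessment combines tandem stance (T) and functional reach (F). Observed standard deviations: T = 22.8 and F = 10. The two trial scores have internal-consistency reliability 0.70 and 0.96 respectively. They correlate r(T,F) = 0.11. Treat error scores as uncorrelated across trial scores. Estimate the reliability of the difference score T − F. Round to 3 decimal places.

Var(T−F) = 22.8² + 10² − 2·22.8·10·0.11 = 619.84 − 50.16 = 569.68.
With uncorrelated errors the cross-covariances are all true-score covariance, so they carry over unchanged; only the diagonal terms shrink to ρᵢσᵢ².
True-score variance = [22.8²·0.70 + 10²·0.96] − 50.16 = 459.888 − 50.16 = 409.728.
Reliability = 409.728 / 569.68 = 0.719.

0.719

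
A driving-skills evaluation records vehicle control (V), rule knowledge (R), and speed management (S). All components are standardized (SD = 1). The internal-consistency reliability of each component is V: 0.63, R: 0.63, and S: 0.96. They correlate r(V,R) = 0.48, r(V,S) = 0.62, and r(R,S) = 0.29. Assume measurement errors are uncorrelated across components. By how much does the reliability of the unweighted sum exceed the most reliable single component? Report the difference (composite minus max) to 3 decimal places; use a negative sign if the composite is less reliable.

-0.095

Var(sum) = 3 + 2.78 = 5.78; true-score variance = 2.22 + 2.78 = 5; composite reliability = 0.8651.
Max component reliability = 0.9600.
Difference = 0.8651 − 0.9600 = -0.095.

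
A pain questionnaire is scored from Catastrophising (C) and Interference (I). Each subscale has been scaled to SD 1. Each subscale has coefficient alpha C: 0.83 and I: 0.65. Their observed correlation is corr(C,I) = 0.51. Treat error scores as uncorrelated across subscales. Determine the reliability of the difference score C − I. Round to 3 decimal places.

0.469

Var(C−I) = 1 + 1 − 2·0.51 = 2 − 1.02 = 0.98.
Because errors are independent across components, Cov(Tᵢ,Tⱼ) = Cov(Xᵢ,Xⱼ); the off-diagonal part of the true-score variance is the same as above.
True-score variance = [0.83 + 0.65] − 1.02 = 1.48 − 1.02 = 0.46.
Reliability = 0.46 / 0.98 = 0.469.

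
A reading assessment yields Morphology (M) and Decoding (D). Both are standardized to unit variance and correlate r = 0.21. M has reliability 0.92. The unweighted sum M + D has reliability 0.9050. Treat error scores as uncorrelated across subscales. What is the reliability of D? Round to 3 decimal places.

0.850

Var(M+D) = 2 + 2·0.21 = 2.420.
True-score variance = ρ_M + ρ_D + 2·0.21, so 0.9050 = (0.92 + ρ_D + 0.42) / 2.420.
ρ_D = 0.9050·2.420 − 0.92 − 0.42 = 0.850.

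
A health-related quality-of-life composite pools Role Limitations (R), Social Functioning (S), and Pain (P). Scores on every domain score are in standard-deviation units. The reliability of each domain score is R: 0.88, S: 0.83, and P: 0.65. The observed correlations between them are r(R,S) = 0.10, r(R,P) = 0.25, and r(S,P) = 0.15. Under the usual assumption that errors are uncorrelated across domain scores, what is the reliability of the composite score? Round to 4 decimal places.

Var(R+S+P) = 3 + 2·[0.10 + 0.25 + 0.15] = 3 + 1 = 4.
Because errors are independent across components, Cov(Tᵢ,Tⱼ) = Cov(Xᵢ,Xⱼ); the off-diagonal part of the true-score variance is the same as above.
True-score variance = [0.88 + 0.83 + 0.65] + 1 = 2.36 + 1 = 3.36.
Reliability = 3.36 / 4 = 0.8400.

0.8400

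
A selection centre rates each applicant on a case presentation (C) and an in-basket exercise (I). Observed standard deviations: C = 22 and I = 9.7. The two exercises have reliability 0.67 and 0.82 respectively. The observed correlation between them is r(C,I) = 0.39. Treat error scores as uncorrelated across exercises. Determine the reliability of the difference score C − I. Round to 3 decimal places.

0.571

Var(C−I) = 22² + 9.7² − 2·22·9.7·0.39 = 578.09 − 166.452 = 411.638.
Because errors are independent across components, Cov(Tᵢ,Tⱼ) = Cov(Xᵢ,Xⱼ); the off-diagonal part of the true-score variance is the same as above.
True-score variance = [22²·0.67 + 9.7²·0.82] − 166.452 = 401.434 − 166.452 = 234.982.
Reliability = 234.982 / 411.638 = 0.571.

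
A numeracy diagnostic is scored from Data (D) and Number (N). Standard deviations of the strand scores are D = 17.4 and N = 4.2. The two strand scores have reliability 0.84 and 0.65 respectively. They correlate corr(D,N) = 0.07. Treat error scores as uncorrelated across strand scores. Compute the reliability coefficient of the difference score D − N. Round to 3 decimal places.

0.824

Var(D−N) = 17.4² + 4.2² − 2·17.4·4.2·0.07 = 320.4 − 10.2312 = 310.169.
Because errors are independent across components, Cov(Tᵢ,Tⱼ) = Cov(Xᵢ,Xⱼ); the off-diagonal part of the true-score variance is the same as above.
True-score variance = [17.4²·0.84 + 4.2²·0.65] − 10.2312 = 265.784 − 10.2312 = 255.553.
Reliability = 255.553 / 310.169 = 0.824.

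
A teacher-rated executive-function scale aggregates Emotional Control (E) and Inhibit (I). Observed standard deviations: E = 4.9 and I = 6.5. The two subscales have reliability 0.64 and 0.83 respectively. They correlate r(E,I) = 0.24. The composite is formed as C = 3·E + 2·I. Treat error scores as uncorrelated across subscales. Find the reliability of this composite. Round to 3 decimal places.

Var(C) = 3²·4.9² + 2²·6.5² + 2·[6·4.9·6.5·0.24] = 385.09 + 91.728 = 476.818.
With uncorrelated errors the cross-covariances are all true-score covariance, so they carry over unchanged; only the diagonal terms shrink to ρᵢσᵢ².
True-score variance = [3²·4.9²·0.64 + 2²·6.5²·0.83] + 91.728 = 278.568 + 91.728 = 370.296.
Reliability = 370.296 / 476.818 = 0.777.

0.777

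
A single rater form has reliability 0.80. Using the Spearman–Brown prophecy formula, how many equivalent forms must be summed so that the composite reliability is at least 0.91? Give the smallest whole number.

3

k ≥ ρ*(1−ρ₁)/(ρ₁(1−ρ*)) = 0.91·0.20 / (0.80·0.09) = 2.528.
Smallest integer k = 3.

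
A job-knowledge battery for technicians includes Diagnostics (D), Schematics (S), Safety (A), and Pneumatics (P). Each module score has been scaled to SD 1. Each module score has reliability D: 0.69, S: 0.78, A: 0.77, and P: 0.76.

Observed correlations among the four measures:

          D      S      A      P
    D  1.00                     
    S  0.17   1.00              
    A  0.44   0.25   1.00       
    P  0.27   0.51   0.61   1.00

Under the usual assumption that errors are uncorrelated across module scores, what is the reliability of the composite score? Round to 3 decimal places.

Var(D+S+A+P) = 4 + 2·[0.17 + 0.44 + 0.27 + 0.25 + 0.51 + 0.61] = 4 + 4.5 = 8.5.
With uncorrelated errors the cross-covariances are all true-score covariance, so they carry over unchanged; only the diagonal terms shrink to ρᵢσᵢ².
True-score variance = [0.69 + 0.78 + 0.77 + 0.76] + 4.5 = 3 + 4.5 = 7.5.
Reliability = 7.5 / 8.5 = 0.882.

0.882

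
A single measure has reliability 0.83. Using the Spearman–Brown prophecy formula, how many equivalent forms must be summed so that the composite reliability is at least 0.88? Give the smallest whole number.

k ≥ ρ*(1−ρ₁)/(ρ₁(1−ρ*)) = 0.88·0.17 / (0.83·0.12) = 1.502.
Smallest integer k = 2.

2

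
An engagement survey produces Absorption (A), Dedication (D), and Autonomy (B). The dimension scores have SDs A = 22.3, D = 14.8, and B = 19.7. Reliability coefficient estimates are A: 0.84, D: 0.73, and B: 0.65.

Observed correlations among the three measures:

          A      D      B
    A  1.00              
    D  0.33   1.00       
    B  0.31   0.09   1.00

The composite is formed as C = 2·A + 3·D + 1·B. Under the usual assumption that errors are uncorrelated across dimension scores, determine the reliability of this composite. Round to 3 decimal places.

Var(C) = 2²·22.3² + 3²·14.8² + 19.7² + 2·[6·22.3·14.8·0.33 + 2·22.3·19.7·0.31 + 3·14.8·19.7·0.09] = 4348.61 + 2009.15 = 6357.76.
Under uncorrelated errors the observed covariances equal the true-score covariances, so only the own-variance terms attenuate.
True-score variance = [2²·22.3²·0.84 + 3²·14.8²·0.73 + 19.7²·0.65] + 2009.15 = 3362.25 + 2009.15 = 5371.39.
Reliability = 5371.39 / 6357.76 = 0.845.

0.845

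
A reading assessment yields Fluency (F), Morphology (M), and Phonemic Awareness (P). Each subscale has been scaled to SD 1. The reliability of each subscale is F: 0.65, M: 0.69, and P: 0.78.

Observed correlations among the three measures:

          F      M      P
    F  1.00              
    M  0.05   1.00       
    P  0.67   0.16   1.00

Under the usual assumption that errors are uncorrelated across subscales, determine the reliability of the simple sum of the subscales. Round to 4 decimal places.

Var(F+M+P) = 3 + 2·[0.05 + 0.67 + 0.16] = 3 + 1.76 = 4.76.
Under uncorrelated errors the observed covariances equal the true-score covariances, so only the own-variance terms attenuate.
True-score variance = [0.65 + 0.69 + 0.78] + 1.76 = 2.12 + 1.76 = 3.88.
Reliability = 3.88 / 4.76 = 0.8151.

0.8151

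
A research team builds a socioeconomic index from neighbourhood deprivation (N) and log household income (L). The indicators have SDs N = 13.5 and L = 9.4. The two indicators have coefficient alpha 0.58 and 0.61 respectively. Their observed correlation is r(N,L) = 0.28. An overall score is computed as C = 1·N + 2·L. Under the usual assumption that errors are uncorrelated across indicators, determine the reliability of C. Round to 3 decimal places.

0.684

Var(C) = 13.5² + 2²·9.4² + 2·[2·13.5·9.4·0.28] = 535.69 + 142.128 = 677.818.
Because errors are independent across components, Cov(Tᵢ,Tⱼ) = Cov(Xᵢ,Xⱼ); the off-diagonal part of the true-score variance is the same as above.
True-score variance = [13.5²·0.58 + 2²·9.4²·0.61] + 142.128 = 321.303 + 142.128 = 463.431.
Reliability = 463.431 / 677.818 = 0.684.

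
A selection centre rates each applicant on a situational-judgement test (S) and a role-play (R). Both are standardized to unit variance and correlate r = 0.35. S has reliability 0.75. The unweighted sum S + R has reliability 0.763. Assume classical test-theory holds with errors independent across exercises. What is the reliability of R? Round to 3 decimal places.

Var(S+R) = 2 + 2·0.35 = 2.700.
True-score variance = ρ_S + ρ_R + 2·0.35, so 0.763 = (0.75 + ρ_R + 0.70) / 2.700.
ρ_R = 0.763·2.700 − 0.75 − 0.70 = 0.610.

0.610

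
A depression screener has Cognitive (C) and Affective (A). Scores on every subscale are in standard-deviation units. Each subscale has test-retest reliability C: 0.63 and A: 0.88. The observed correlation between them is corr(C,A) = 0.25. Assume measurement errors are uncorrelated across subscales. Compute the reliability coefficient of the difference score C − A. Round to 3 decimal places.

Var(C−A) = 1 + 1 − 2·0.25 = 2 − 0.5 = 1.5.
Because errors are independent across components, Cov(Tᵢ,Tⱼ) = Cov(Xᵢ,Xⱼ); the off-diagonal part of the true-score variance is the same as above.
True-score variance = [0.63 + 0.88] − 0.5 = 1.51 − 0.5 = 1.01.
Reliability = 1.01 / 1.5 = 0.673.

0.673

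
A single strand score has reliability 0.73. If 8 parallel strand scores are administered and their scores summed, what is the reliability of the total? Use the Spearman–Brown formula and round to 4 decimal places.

0.9558

ρ_k = kρ / (1 + (k−1)ρ) = 8·0.73 / (1 + 7·0.73) = 5.840 / 6.110 = 0.9558.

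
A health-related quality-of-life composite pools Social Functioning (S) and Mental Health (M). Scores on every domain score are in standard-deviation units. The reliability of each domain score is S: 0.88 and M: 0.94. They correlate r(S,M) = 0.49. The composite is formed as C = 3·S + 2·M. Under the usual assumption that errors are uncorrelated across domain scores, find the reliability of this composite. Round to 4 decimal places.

0.9301

Var(C) = 3² + 2² + 2·[6·0.49] = 13 + 5.88 = 18.88.
With uncorrelated errors the cross-covariances are all true-score covariance, so they carry over unchanged; only the diagonal terms shrink to ρᵢσᵢ².
True-score variance = [3²·0.88 + 2²·0.94] + 5.88 = 11.68 + 5.88 = 17.56.
Reliability = 17.56 / 18.88 = 0.9301.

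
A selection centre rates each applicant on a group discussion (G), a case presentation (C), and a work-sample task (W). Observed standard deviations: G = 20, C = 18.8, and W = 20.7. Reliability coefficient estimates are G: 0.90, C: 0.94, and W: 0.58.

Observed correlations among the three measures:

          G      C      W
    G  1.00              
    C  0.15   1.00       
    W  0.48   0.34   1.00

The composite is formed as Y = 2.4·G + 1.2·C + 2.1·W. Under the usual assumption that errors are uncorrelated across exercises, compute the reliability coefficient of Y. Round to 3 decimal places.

Var(Y) = 2.4²·20² + 1.2²·18.8² + 2.1²·20.7² + 2·[2.88·20·18.8·0.15 + 5.04·20·20.7·0.48 + 2.52·18.8·20.7·0.34] = 4702.59 + 2994.83 = 7697.42.
Under uncorrelated errors the observed covariances equal the true-score covariances, so only the own-variance terms attenuate.
True-score variance = [2.4²·20²·0.90 + 1.2²·18.8²·0.94 + 2.1²·20.7²·0.58] + 2994.83 = 3648.01 + 2994.83 = 6642.83.
Reliability = 6642.83 / 7697.42 = 0.863.

0.863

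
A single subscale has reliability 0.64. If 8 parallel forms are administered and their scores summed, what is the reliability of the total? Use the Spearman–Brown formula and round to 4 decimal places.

ρ_k = kρ / (1 + (k−1)ρ) = 8·0.64 / (1 + 7·0.64) = 5.120 / 5.480 = 0.9343.

0.9343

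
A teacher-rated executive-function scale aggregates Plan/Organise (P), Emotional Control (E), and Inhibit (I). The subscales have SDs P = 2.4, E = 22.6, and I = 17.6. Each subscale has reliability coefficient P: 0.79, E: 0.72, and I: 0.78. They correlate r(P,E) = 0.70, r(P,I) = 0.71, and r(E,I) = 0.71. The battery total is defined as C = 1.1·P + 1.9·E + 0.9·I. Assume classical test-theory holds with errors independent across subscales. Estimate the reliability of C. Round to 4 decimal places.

0.8256

Var(C) = 1.1²·2.4² + 1.9²·22.6² + 0.9²·17.6² + 2·[2.09·2.4·22.6·0.70 + 0.99·2.4·17.6·0.71 + 1.71·22.6·17.6·0.71] = 2101.72 + 1183.93 = 3285.65.
With uncorrelated errors the cross-covariances are all true-score covariance, so they carry over unchanged; only the diagonal terms shrink to ρᵢσᵢ².
True-score variance = [1.1²·2.4²·0.79 + 1.9²·22.6²·0.72 + 0.9²·17.6²·0.78] + 1183.93 = 1528.78 + 1183.93 = 2712.71.
Reliability = 2712.71 / 3285.65 = 0.8256.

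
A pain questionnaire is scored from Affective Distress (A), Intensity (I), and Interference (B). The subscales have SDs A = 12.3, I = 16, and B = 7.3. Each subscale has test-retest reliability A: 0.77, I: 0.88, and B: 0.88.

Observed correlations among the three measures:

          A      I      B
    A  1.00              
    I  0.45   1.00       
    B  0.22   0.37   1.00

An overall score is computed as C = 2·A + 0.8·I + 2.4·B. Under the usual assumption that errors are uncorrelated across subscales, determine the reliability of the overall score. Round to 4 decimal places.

Var(C) = 2²·12.3² + 0.8²·16² + 2.4²·7.3² + 2·[1.6·12.3·16·0.45 + 4.8·12.3·7.3·0.22 + 1.92·16·7.3·0.37] = 1075.95 + 638.978 = 1714.93.
Because errors are independent across components, Cov(Tᵢ,Tⱼ) = Cov(Xᵢ,Xⱼ); the off-diagonal part of the true-score variance is the same as above.
True-score variance = [2²·12.3²·0.77 + 0.8²·16²·0.88 + 2.4²·7.3²·0.88] + 638.978 = 880.269 + 638.978 = 1519.25.
Reliability = 1519.25 / 1714.93 = 0.8859.

0.8859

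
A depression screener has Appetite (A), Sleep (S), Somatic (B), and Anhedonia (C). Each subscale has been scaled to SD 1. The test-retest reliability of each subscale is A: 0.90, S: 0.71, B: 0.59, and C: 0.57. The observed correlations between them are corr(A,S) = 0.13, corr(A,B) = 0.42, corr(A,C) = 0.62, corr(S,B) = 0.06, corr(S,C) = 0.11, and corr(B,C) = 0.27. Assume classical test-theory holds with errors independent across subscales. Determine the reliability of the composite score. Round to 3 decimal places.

0.830

Var(A+S+B+C) = 4 + 2·[0.13 + 0.42 + 0.62 + 0.06 + 0.11 + 0.27] = 4 + 3.22 = 7.22.
Because errors are independent across components, Cov(Tᵢ,Tⱼ) = Cov(Xᵢ,Xⱼ); the off-diagonal part of the true-score variance is the same as above.
True-score variance = [0.90 + 0.71 + 0.59 + 0.57] + 3.22 = 2.77 + 3.22 = 5.99.
Reliability = 5.99 / 7.22 = 0.830.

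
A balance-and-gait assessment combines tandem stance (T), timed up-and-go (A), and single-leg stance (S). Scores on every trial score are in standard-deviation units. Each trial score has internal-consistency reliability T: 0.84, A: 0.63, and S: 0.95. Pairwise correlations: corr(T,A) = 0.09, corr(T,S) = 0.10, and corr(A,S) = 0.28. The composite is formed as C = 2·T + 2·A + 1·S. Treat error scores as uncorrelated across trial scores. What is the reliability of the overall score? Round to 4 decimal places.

0.8069

Var(C) = 2² + 2² + 1 + 2·[4·0.09 + 2·0.10 + 2·0.28] = 9 + 2.24 = 11.24.
Under uncorrelated errors the observed covariances equal the true-score covariances, so only the own-variance terms attenuate.
True-score variance = [2²·0.84 + 2²·0.63 + 0.95] + 2.24 = 6.83 + 2.24 = 9.07.
Reliability = 9.07 / 11.24 = 0.8069.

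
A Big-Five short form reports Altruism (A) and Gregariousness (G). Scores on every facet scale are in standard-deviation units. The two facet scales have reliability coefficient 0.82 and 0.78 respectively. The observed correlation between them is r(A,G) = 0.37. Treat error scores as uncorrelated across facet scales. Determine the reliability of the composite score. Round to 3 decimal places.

0.854

Var(A+G) = 2 + 2·[0.37] = 2 + 0.74 = 2.74.
Under uncorrelated errors the observed covariances equal the true-score covariances, so only the own-variance terms attenuate.
True-score variance = [0.82 + 0.78] + 0.74 = 1.6 + 0.74 = 2.34.
Reliability = 2.34 / 2.74 = 0.854.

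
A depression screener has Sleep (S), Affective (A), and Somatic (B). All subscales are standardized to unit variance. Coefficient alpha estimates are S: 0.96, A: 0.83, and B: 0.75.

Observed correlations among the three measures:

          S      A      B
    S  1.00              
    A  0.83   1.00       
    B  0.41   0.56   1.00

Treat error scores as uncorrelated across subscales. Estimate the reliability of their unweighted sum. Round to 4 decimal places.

0.9303

Var(S+A+B) = 3 + 2·[0.83 + 0.41 + 0.56] = 3 + 3.6 = 6.6.
Under uncorrelated errors the observed covariances equal the true-score covariances, so only the own-variance terms attenuate.
True-score variance = [0.96 + 0.83 + 0.75] + 3.6 = 2.54 + 3.6 = 6.14.
Reliability = 6.14 / 6.6 = 0.9303.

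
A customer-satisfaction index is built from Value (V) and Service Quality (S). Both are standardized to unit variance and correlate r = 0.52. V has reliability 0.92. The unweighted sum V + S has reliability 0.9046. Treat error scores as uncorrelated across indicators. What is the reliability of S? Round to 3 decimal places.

Var(V+S) = 2 + 2·0.52 = 3.040.
True-score variance = ρ_V + ρ_S + 2·0.52, so 0.9046 = (0.92 + ρ_S + 1.04) / 3.040.
ρ_S = 0.9046·3.040 − 0.92 − 1.04 = 0.790.

0.790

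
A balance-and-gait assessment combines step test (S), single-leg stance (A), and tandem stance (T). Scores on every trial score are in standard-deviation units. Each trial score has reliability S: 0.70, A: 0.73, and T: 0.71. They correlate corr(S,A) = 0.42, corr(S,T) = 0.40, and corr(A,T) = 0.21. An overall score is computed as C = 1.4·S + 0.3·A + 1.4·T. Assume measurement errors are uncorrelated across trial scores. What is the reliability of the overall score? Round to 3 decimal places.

0.807

Var(C) = 1.4² + 0.3² + 1.4² + 2·[0.42·0.42 + 1.96·0.40 + 0.42·0.21] = 4.01 + 2.0972 = 6.1072.
Because errors are independent across components, Cov(Tᵢ,Tⱼ) = Cov(Xᵢ,Xⱼ); the off-diagonal part of the true-score variance is the same as above.
True-score variance = [1.4²·0.70 + 0.3²·0.73 + 1.4²·0.71] + 2.0972 = 2.8293 + 2.0972 = 4.9265.
Reliability = 4.9265 / 6.1072 = 0.807.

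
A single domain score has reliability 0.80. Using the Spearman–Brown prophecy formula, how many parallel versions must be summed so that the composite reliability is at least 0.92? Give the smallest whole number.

3

k ≥ ρ*(1−ρ₁)/(ρ₁(1−ρ*)) = 0.92·0.20 / (0.80·0.08) = 2.875.
Smallest integer k = 3.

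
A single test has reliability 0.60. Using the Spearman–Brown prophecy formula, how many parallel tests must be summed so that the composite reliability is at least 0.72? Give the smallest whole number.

k ≥ ρ*(1−ρ₁)/(ρ₁(1−ρ*)) = 0.72·0.40 / (0.60·0.28) = 1.714.
Smallest integer k = 2.

2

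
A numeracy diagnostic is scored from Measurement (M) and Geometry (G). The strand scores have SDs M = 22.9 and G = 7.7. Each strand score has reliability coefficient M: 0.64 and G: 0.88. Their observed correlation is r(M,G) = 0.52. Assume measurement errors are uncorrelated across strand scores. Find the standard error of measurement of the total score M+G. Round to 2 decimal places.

14.00

Var(total) = 583.7 + 183.383 = 767.083.
True-score variance = 387.798 + 183.383 = 571.181, so reliability = 0.7446.
Error variance = 767.083 − 571.181 = 195.902; SEM = √195.902 = 14.00.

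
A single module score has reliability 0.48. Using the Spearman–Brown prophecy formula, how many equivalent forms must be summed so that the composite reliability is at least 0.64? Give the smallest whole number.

k ≥ ρ*(1−ρ₁)/(ρ₁(1−ρ*)) = 0.64·0.52 / (0.48·0.36) = 1.926.
Smallest integer k = 2.

2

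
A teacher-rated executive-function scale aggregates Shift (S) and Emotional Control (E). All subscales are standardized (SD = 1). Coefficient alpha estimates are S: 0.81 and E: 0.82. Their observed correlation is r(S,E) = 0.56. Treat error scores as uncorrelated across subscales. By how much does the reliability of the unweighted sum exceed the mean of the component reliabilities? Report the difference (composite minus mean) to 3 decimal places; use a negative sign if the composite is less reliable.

0.066

Var(sum) = 2 + 1.12 = 3.12; true-score variance = 1.63 + 1.12 = 2.75; composite reliability = 0.8814.
Mean component reliability = 0.8150.
Difference = 0.8814 − 0.8150 = 0.066.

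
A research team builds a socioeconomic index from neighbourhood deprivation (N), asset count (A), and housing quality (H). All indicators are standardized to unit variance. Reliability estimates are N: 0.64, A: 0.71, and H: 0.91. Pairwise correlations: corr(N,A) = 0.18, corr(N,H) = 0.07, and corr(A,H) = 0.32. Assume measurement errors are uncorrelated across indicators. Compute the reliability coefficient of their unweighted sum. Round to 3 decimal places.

Var(N+A+H) = 3 + 2·[0.18 + 0.07 + 0.32] = 3 + 1.14 = 4.14.
Because errors are independent across components, Cov(Tᵢ,Tⱼ) = Cov(Xᵢ,Xⱼ); the off-diagonal part of the true-score variance is the same as above.
True-score variance = [0.64 + 0.71 + 0.91] + 1.14 = 2.26 + 1.14 = 3.4.
Reliability = 3.4 / 4.14 = 0.821.

0.821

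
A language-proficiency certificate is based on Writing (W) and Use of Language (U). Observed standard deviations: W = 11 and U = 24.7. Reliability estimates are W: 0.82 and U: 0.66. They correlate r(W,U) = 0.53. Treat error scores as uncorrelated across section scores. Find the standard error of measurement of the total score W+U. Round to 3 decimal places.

15.140

Var(total) = 731.09 + 288.002 = 1019.09.
True-score variance = 501.879 + 288.002 = 789.881, so reliability = 0.7751.
Error variance = 1019.09 − 789.881 = 229.211; SEM = √229.211 = 15.140.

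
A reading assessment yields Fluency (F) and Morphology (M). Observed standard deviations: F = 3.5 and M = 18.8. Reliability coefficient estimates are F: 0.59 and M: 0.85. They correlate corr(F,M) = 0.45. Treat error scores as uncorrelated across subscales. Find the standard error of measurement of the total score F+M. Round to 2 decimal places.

Var(total) = 365.69 + 59.22 = 424.91.
True-score variance = 307.652 + 59.22 = 366.872, so reliability = 0.8634.
Error variance = 424.91 − 366.872 = 58.0385; SEM = √58.0385 = 7.62.

7.62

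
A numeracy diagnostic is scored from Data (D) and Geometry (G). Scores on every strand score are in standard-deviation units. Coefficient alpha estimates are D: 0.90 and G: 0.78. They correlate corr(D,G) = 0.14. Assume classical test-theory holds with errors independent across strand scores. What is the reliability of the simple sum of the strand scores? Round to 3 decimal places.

0.860

Var(D+G) = 2 + 2·[0.14] = 2 + 0.28 = 2.28.
With uncorrelated errors the cross-covariances are all true-score covariance, so they carry over unchanged; only the diagonal terms shrink to ρᵢσᵢ².
True-score variance = [0.90 + 0.78] + 0.28 = 1.68 + 0.28 = 1.96.
Reliability = 1.96 / 2.28 = 0.860.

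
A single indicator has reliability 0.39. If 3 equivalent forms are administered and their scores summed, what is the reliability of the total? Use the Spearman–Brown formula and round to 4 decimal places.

0.6573

ρ_k = kρ / (1 + (k−1)ρ) = 3·0.39 / (1 + 2·0.39) = 1.170 / 1.780 = 0.6573.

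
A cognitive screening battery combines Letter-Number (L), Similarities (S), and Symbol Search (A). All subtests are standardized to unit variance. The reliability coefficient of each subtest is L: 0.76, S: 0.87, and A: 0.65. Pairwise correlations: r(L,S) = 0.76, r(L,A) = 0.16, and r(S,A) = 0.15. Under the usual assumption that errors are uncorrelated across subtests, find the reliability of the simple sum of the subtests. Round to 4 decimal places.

Var(L+S+A) = 3 + 2·[0.76 + 0.16 + 0.15] = 3 + 2.14 = 5.14.
With uncorrelated errors the cross-covariances are all true-score covariance, so they carry over unchanged; only the diagonal terms shrink to ρᵢσᵢ².
True-score variance = [0.76 + 0.87 + 0.65] + 2.14 = 2.28 + 2.14 = 4.42.
Reliability = 4.42 / 5.14 = 0.8599.

0.8599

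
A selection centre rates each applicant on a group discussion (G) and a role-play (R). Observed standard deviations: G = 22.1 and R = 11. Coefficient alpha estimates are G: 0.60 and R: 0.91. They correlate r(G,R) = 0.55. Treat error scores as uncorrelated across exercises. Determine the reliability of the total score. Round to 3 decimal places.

0.765

Var(G+R) = 22.1² + 11² + 2·[22.1·11·0.55] = 609.41 + 267.41 = 876.82.
Because errors are independent across components, Cov(Tᵢ,Tⱼ) = Cov(Xᵢ,Xⱼ); the off-diagonal part of the true-score variance is the same as above.
True-score variance = [22.1²·0.60 + 11²·0.91] + 267.41 = 403.156 + 267.41 = 670.566.
Reliability = 670.566 / 876.82 = 0.765.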